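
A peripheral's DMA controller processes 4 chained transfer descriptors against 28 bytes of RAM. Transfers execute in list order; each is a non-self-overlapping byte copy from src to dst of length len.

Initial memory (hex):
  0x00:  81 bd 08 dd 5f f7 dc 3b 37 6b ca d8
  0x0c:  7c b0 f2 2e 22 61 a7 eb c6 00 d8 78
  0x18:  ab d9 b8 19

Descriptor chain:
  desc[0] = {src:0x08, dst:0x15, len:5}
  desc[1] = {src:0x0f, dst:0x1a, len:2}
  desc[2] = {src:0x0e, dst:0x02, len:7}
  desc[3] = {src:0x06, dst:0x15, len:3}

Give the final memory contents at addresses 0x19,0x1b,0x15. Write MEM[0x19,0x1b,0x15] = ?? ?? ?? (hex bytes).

MEM[0x19,0x1b,0x15] = 7c 22 a7

  after D0: wrote 5B at 0x15 = 376bcad87c
  after D1: wrote 2B at 0x1a = 2e22
  after D2: wrote 7B at 0x02 = f22e2261a7ebc6
  after D3: wrote 3B at 0x15 = a7ebc6
query mem[0x19]=0x7c, mem[0x1b]=0x22, mem[0x15]=0xa7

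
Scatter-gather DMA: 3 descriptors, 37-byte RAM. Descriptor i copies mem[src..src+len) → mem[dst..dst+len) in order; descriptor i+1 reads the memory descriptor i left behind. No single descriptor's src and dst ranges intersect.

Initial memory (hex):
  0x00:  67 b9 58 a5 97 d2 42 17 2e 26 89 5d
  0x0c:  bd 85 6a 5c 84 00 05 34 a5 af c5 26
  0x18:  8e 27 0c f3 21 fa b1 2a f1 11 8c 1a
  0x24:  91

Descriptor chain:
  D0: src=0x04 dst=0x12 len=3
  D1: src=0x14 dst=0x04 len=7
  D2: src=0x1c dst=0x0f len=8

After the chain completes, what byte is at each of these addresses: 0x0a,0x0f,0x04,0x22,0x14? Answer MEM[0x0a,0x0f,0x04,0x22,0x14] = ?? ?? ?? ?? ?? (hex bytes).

[0] 0x04->0x12 len=3 : 97 d2 42
[1] 0x14->0x04 len=7 : 42 af c5 26 8e 27 0c
[2] 0x1c->0x0f len=8 : 21 fa b1 2a f1 11 8c 1a
query mem[0x0a]=0x0c, mem[0x0f]=0x21, mem[0x04]=0x42, mem[0x22]=0x8c, mem[0x14]=0x11

MEM[0x0a,0x0f,0x04,0x22,0x14] = 0c 21 42 8c 11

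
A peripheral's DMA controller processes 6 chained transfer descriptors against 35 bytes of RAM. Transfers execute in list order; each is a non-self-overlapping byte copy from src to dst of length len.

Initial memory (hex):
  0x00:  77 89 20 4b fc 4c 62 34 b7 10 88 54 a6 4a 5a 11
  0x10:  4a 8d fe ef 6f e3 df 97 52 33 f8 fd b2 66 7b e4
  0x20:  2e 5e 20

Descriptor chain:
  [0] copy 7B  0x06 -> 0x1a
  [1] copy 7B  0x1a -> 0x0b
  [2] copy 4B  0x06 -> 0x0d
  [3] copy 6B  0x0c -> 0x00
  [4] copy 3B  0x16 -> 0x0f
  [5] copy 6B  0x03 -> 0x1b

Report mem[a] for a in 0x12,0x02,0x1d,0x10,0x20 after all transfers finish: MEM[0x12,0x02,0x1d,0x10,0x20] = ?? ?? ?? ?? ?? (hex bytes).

  after D0: wrote 7B at 0x1a = 6234b7108854a6
  after D1: wrote 7B at 0x0b = 6234b7108854a6
  after D2: wrote 4B at 0x0d = 6234b710
  after D3: wrote 6B at 0x00 = 346234b710a6
  after D4: wrote 3B at 0x0f = df9752
  after D5: wrote 6B at 0x1b = b710a66234b7
query mem[0x12]=0xfe, mem[0x02]=0x34, mem[0x1d]=0xa6, mem[0x10]=0x97, mem[0x20]=0xb7

MEM[0x12,0x02,0x1d,0x10,0x20] = fe 34 a6 97 b7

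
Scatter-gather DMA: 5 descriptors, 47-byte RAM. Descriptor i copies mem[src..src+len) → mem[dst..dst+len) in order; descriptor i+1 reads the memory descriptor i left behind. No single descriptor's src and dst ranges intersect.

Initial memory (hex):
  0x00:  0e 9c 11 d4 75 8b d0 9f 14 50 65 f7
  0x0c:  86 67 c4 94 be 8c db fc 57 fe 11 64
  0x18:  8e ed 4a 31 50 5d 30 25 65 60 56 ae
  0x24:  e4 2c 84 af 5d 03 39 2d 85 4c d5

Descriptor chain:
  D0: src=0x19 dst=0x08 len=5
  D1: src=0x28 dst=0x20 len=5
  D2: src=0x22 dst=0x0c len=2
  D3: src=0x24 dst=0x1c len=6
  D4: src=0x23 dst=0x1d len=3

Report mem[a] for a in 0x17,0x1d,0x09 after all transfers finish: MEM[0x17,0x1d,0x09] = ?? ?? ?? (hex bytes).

MEM[0x17,0x1d,0x09] = 64 2d 4a

[0] 0x19->0x08 len=5 : ed 4a 31 50 5d
[1] 0x28->0x20 len=5 : 5d 03 39 2d 85
[2] 0x22->0x0c len=2 : 39 2d
[3] 0x24->0x1c len=6 : 85 2c 84 af 5d 03
[4] 0x23->0x1d len=3 : 2d 85 2c
query mem[0x17]=0x64, mem[0x1d]=0x2d, mem[0x09]=0x4a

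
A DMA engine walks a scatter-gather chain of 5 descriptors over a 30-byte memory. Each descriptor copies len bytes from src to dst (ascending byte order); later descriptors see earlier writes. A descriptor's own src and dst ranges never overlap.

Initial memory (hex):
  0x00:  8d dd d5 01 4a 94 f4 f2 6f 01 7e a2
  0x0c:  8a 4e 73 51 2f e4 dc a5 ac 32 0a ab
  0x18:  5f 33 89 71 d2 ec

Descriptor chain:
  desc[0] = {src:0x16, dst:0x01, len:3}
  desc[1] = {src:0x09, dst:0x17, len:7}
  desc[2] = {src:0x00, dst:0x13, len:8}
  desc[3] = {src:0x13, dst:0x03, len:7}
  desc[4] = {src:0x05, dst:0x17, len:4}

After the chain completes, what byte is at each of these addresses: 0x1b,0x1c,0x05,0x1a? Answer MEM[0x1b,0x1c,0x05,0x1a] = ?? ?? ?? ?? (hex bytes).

[0] 0x16->0x01 len=3 : 0a ab 5f
[1] 0x09->0x17 len=7 : 01 7e a2 8a 4e 73 51
[2] 0x00->0x13 len=8 : 8d 0a ab 5f 4a 94 f4 f2
[3] 0x13->0x03 len=7 : 8d 0a ab 5f 4a 94 f4
[4] 0x05->0x17 len=4 : ab 5f 4a 94
query mem[0x1b]=0x4e, mem[0x1c]=0x73, mem[0x05]=0xab, mem[0x1a]=0x94

MEM[0x1b,0x1c,0x05,0x1a] = 4e 73 ab 94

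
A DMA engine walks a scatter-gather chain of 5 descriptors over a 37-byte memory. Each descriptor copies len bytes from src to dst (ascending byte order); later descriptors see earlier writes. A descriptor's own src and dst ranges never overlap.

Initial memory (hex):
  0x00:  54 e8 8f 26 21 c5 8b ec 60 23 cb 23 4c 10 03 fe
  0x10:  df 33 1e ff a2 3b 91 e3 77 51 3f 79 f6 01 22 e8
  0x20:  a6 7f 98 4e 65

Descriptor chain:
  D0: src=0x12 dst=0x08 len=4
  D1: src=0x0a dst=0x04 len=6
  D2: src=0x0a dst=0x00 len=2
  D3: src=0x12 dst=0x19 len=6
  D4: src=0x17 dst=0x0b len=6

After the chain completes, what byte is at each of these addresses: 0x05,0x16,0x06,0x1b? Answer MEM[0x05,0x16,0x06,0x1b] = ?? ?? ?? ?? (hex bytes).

#0 dst[0x08+4] := {0x1e,0xff,0xa2,0x3b}
#1 dst[0x04+6] := {0xa2,0x3b,0x4c,0x10,0x03,0xfe}
#2 dst[0x00+2] := {0xa2,0x3b}
#3 dst[0x19+6] := {0x1e,0xff,0xa2,0x3b,0x91,0xe3}
#4 dst[0x0b+6] := {0xe3,0x77,0x1e,0xff,0xa2,0x3b}
query mem[0x05]=0x3b, mem[0x16]=0x91, mem[0x06]=0x4c, mem[0x1b]=0xa2

MEM[0x05,0x16,0x06,0x1b] = 3b 91 4c a2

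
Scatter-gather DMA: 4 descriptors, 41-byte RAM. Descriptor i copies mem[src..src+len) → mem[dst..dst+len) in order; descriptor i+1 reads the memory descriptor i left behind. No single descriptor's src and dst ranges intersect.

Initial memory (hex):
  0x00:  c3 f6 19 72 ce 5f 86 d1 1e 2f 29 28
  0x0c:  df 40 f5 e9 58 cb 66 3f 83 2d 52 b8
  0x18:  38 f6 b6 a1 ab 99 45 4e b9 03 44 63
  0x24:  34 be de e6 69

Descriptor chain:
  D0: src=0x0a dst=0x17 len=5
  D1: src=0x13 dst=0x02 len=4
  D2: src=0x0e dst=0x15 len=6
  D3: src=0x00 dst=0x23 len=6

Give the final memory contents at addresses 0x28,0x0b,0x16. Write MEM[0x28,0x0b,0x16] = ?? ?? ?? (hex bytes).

MEM[0x28,0x0b,0x16] = 52 28 e9

  after D0: wrote 5B at 0x17 = 2928df40f5
  after D1: wrote 4B at 0x02 = 3f832d52
  after D2: wrote 6B at 0x15 = f5e958cb663f
  after D3: wrote 6B at 0x23 = c3f63f832d52
query mem[0x28]=0x52, mem[0x0b]=0x28, mem[0x16]=0xe9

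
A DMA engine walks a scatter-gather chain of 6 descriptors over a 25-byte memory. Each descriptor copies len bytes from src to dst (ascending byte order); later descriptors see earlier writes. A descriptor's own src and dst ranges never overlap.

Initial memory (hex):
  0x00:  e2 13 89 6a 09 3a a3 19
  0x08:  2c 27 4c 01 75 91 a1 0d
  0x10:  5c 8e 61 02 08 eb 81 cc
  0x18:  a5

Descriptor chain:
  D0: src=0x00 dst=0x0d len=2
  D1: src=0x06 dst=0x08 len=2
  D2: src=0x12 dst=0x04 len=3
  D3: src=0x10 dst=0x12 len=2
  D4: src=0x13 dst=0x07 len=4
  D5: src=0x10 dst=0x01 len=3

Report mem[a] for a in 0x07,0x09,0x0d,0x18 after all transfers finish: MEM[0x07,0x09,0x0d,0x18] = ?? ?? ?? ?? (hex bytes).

MEM[0x07,0x09,0x0d,0x18] = 8e eb e2 a5

#0 dst[0x0d+2] := {0xe2,0x13}
#1 dst[0x08+2] := {0xa3,0x19}
#2 dst[0x04+3] := {0x61,0x02,0x08}
#3 dst[0x12+2] := {0x5c,0x8e}
#4 dst[0x07+4] := {0x8e,0x08,0xeb,0x81}
#5 dst[0x01+3] := {0x5c,0x8e,0x5c}
query mem[0x07]=0x8e, mem[0x09]=0xeb, mem[0x0d]=0xe2, mem[0x18]=0xa5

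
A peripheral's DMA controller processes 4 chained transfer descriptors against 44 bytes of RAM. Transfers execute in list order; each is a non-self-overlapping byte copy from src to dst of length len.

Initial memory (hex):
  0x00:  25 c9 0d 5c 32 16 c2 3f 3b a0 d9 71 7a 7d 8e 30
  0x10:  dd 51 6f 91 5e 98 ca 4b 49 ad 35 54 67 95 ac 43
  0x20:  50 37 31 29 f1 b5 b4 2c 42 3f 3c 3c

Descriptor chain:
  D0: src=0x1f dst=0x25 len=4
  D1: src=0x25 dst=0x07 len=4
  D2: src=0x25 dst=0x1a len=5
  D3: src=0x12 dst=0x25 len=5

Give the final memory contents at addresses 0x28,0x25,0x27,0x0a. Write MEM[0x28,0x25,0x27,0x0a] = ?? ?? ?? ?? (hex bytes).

MEM[0x28,0x25,0x27,0x0a] = 98 6f 5e 31

  after D0: wrote 4B at 0x25 = 43503731
  after D1: wrote 4B at 0x07 = 43503731
  after D2: wrote 5B at 0x1a = 435037313f
  after D3: wrote 5B at 0x25 = 6f915e98ca
query mem[0x28]=0x98, mem[0x25]=0x6f, mem[0x27]=0x5e, mem[0x0a]=0x31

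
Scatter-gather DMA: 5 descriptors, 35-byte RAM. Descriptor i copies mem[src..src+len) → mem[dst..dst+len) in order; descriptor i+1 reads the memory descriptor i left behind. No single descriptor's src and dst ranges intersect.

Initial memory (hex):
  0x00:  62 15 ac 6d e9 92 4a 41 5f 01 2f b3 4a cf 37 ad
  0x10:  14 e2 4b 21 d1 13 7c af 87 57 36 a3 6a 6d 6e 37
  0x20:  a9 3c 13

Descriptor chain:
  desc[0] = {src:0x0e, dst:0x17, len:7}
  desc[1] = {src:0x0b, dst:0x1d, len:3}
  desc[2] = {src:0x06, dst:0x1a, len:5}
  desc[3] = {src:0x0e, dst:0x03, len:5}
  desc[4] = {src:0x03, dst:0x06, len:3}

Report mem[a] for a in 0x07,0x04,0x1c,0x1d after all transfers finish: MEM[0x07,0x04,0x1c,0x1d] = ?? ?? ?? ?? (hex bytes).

[0] 0x0e->0x17 len=7 : 37 ad 14 e2 4b 21 d1
[1] 0x0b->0x1d len=3 : b3 4a cf
[2] 0x06->0x1a len=5 : 4a 41 5f 01 2f
[3] 0x0e->0x03 len=5 : 37 ad 14 e2 4b
[4] 0x03->0x06 len=3 : 37 ad 14
query mem[0x07]=0xad, mem[0x04]=0xad, mem[0x1c]=0x5f, mem[0x1d]=0x01

MEM[0x07,0x04,0x1c,0x1d] = ad ad 5f 01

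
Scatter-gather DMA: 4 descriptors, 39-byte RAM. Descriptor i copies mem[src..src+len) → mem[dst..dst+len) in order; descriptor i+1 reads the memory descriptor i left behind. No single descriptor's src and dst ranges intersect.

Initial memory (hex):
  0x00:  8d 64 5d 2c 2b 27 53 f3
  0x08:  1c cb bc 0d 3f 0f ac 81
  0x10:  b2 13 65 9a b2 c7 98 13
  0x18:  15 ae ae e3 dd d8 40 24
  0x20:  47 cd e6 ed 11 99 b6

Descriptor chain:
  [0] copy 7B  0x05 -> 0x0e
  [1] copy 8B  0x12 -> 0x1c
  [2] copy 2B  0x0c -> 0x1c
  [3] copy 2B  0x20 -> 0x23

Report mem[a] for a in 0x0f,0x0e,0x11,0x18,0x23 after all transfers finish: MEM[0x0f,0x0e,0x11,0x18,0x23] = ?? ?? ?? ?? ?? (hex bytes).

MEM[0x0f,0x0e,0x11,0x18,0x23] = 53 27 1c 15 98

#0 dst[0x0e+7] := {0x27,0x53,0xf3,0x1c,0xcb,0xbc,0x0d}
#1 dst[0x1c+8] := {0xcb,0xbc,0x0d,0xc7,0x98,0x13,0x15,0xae}
#2 dst[0x1c+2] := {0x3f,0x0f}
#3 dst[0x23+2] := {0x98,0x13}
query mem[0x0f]=0x53, mem[0x0e]=0x27, mem[0x11]=0x1c, mem[0x18]=0x15, mem[0x23]=0x98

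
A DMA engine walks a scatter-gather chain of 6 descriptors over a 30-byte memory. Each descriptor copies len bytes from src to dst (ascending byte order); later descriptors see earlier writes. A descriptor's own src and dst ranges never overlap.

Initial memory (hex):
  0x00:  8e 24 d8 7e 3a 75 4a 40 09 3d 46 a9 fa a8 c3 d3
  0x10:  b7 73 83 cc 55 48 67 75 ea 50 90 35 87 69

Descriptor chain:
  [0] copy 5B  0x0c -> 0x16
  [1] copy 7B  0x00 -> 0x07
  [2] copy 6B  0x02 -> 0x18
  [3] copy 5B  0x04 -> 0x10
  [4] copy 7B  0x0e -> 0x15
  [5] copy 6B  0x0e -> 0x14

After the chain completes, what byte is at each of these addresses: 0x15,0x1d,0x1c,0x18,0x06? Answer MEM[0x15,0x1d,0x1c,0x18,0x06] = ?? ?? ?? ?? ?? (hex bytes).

MEM[0x15,0x1d,0x1c,0x18,0x06] = d3 8e 4a 4a 4a

D0: mem[0x16..0x1a] <- [fa a8 c3 d3 b7]
D1: mem[0x07..0x0d] <- [8e 24 d8 7e 3a 75 4a]
D2: mem[0x18..0x1d] <- [d8 7e 3a 75 4a 8e]
D3: mem[0x10..0x14] <- [3a 75 4a 8e 24]
D4: mem[0x15..0x1b] <- [c3 d3 3a 75 4a 8e 24]
D5: mem[0x14..0x19] <- [c3 d3 3a 75 4a 8e]
query mem[0x15]=0xd3, mem[0x1d]=0x8e, mem[0x1c]=0x4a, mem[0x18]=0x4a, mem[0x06]=0x4a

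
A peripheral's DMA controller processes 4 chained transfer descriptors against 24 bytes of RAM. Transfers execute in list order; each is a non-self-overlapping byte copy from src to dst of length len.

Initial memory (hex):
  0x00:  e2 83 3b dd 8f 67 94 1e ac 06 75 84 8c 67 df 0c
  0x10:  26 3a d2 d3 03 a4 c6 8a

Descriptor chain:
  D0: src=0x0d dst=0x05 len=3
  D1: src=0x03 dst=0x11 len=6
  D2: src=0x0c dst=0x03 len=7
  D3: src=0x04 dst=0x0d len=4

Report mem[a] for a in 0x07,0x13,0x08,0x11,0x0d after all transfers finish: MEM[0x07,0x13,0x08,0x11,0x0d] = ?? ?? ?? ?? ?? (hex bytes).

D0: mem[0x05..0x07] <- [67 df 0c]
D1: mem[0x11..0x16] <- [dd 8f 67 df 0c ac]
D2: mem[0x03..0x09] <- [8c 67 df 0c 26 dd 8f]
D3: mem[0x0d..0x10] <- [67 df 0c 26]
query mem[0x07]=0x26, mem[0x13]=0x67, mem[0x08]=0xdd, mem[0x11]=0xdd, mem[0x0d]=0x67

MEM[0x07,0x13,0x08,0x11,0x0d] = 26 67 dd dd 67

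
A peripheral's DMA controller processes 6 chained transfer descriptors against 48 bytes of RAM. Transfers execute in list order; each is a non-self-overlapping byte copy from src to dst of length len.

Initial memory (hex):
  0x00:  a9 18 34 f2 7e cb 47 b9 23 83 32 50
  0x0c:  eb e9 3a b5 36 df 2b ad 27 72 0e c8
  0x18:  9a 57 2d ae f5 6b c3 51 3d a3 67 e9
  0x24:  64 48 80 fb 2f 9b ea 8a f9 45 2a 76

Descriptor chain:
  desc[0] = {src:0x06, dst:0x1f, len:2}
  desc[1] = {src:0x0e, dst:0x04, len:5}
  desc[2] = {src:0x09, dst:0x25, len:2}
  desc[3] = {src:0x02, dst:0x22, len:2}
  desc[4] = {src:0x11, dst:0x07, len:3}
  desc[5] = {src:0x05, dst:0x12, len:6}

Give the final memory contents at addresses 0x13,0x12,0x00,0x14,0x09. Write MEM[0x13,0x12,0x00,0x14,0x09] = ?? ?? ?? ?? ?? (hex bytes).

D0: mem[0x1f..0x20] <- [47 b9]
D1: mem[0x04..0x08] <- [3a b5 36 df 2b]
D2: mem[0x25..0x26] <- [83 32]
D3: mem[0x22..0x23] <- [34 f2]
D4: mem[0x07..0x09] <- [df 2b ad]
D5: mem[0x12..0x17] <- [b5 36 df 2b ad 32]
query mem[0x13]=0x36, mem[0x12]=0xb5, mem[0x00]=0xa9, mem[0x14]=0xdf, mem[0x09]=0xad

MEM[0x13,0x12,0x00,0x14,0x09] = 36 b5 a9 df ad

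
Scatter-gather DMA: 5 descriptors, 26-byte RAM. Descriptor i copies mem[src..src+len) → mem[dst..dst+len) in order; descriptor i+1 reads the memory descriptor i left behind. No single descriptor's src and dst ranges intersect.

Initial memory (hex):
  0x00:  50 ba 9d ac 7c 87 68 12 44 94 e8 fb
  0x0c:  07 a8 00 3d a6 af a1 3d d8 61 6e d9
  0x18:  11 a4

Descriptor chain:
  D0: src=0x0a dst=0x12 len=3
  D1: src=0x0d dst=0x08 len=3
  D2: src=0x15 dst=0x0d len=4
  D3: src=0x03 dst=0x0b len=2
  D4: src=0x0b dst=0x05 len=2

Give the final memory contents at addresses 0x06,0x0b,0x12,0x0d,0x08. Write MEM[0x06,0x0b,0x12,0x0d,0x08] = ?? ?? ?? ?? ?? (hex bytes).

MEM[0x06,0x0b,0x12,0x0d,0x08] = 7c ac e8 61 a8

  after D0: wrote 3B at 0x12 = e8fb07
  after D1: wrote 3B at 0x08 = a8003d
  after D2: wrote 4B at 0x0d = 616ed911
  after D3: wrote 2B at 0x0b = ac7c
  after D4: wrote 2B at 0x05 = ac7c
query mem[0x06]=0x7c, mem[0x0b]=0xac, mem[0x12]=0xe8, mem[0x0d]=0x61, mem[0x08]=0xa8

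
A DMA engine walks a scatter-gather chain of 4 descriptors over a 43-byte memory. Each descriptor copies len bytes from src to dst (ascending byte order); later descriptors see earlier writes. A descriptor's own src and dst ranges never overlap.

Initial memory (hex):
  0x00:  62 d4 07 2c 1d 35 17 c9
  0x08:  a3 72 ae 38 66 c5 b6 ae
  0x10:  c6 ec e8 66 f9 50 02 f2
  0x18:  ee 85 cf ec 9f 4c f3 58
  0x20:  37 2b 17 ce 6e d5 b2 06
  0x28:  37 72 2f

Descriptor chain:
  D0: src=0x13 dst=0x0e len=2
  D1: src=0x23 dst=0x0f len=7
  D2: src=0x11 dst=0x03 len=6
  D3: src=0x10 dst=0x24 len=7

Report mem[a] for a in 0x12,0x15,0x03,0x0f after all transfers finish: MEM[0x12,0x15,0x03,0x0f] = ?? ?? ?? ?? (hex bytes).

[0] 0x13->0x0e len=2 : 66 f9
[1] 0x23->0x0f len=7 : ce 6e d5 b2 06 37 72
[2] 0x11->0x03 len=6 : d5 b2 06 37 72 02
[3] 0x10->0x24 len=7 : 6e d5 b2 06 37 72 02
query mem[0x12]=0xb2, mem[0x15]=0x72, mem[0x03]=0xd5, mem[0x0f]=0xce

MEM[0x12,0x15,0x03,0x0f] = b2 72 d5 ce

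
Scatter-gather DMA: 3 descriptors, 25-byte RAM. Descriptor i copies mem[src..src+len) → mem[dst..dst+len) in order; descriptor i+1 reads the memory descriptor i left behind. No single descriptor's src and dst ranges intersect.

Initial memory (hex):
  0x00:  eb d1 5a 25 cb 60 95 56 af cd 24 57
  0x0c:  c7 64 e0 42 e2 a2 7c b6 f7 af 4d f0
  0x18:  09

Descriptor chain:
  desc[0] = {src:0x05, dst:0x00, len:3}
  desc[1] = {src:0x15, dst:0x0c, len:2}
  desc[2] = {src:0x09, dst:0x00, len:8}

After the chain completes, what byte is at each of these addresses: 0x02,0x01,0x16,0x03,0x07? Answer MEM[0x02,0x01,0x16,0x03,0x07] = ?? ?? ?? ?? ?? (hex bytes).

[0] 0x05->0x00 len=3 : 60 95 56
[1] 0x15->0x0c len=2 : af 4d
[2] 0x09->0x00 len=8 : cd 24 57 af 4d e0 42 e2
query mem[0x02]=0x57, mem[0x01]=0x24, mem[0x16]=0x4d, mem[0x03]=0xaf, mem[0x07]=0xe2

MEM[0x02,0x01,0x16,0x03,0x07] = 57 24 4d af e2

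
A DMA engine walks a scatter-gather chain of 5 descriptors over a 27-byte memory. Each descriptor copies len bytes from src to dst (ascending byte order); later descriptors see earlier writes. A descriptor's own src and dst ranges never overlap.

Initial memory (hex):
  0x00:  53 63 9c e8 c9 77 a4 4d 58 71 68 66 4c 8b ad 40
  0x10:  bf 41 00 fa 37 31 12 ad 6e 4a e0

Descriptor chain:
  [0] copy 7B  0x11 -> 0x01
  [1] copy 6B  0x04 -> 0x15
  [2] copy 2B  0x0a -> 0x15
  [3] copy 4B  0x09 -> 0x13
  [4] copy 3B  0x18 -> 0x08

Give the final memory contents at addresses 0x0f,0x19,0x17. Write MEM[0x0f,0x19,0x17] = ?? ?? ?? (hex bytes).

MEM[0x0f,0x19,0x17] = 40 58 12

#0 dst[0x01+7] := {0x41,0x00,0xfa,0x37,0x31,0x12,0xad}
#1 dst[0x15+6] := {0x37,0x31,0x12,0xad,0x58,0x71}
#2 dst[0x15+2] := {0x68,0x66}
#3 dst[0x13+4] := {0x71,0x68,0x66,0x4c}
#4 dst[0x08+3] := {0xad,0x58,0x71}
query mem[0x0f]=0x40, mem[0x19]=0x58, mem[0x17]=0x12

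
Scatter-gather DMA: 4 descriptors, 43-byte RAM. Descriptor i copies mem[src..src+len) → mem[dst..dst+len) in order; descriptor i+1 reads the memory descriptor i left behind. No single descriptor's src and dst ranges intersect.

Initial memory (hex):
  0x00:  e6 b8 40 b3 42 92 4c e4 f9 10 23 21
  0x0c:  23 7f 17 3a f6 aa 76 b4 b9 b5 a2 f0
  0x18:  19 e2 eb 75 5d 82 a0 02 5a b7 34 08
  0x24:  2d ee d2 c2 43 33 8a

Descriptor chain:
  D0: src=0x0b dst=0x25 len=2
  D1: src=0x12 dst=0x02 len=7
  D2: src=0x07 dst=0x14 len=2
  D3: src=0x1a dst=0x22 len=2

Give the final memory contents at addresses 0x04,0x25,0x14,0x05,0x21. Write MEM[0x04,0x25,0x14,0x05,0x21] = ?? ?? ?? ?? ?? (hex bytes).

[0] 0x0b->0x25 len=2 : 21 23
[1] 0x12->0x02 len=7 : 76 b4 b9 b5 a2 f0 19
[2] 0x07->0x14 len=2 : f0 19
[3] 0x1a->0x22 len=2 : eb 75
query mem[0x04]=0xb9, mem[0x25]=0x21, mem[0x14]=0xf0, mem[0x05]=0xb5, mem[0x21]=0xb7

MEM[0x04,0x25,0x14,0x05,0x21] = b9 21 f0 b5 b7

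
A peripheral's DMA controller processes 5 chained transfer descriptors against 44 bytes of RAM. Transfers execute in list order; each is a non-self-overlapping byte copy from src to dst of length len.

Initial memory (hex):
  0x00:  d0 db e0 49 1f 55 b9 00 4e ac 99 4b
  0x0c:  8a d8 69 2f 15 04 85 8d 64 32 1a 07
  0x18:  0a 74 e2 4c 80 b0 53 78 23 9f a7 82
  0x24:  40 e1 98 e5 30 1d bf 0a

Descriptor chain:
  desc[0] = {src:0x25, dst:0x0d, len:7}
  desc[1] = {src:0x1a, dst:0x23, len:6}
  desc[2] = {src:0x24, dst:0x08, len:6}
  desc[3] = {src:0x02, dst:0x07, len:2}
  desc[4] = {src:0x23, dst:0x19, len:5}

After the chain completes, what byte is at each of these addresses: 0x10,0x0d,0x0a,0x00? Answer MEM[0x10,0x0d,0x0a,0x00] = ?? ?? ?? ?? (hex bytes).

#0 dst[0x0d+7] := {0xe1,0x98,0xe5,0x30,0x1d,0xbf,0x0a}
#1 dst[0x23+6] := {0xe2,0x4c,0x80,0xb0,0x53,0x78}
#2 dst[0x08+6] := {0x4c,0x80,0xb0,0x53,0x78,0x1d}
#3 dst[0x07+2] := {0xe0,0x49}
#4 dst[0x19+5] := {0xe2,0x4c,0x80,0xb0,0x53}
query mem[0x10]=0x30, mem[0x0d]=0x1d, mem[0x0a]=0xb0, mem[0x00]=0xd0

MEM[0x10,0x0d,0x0a,0x00] = 30 1d b0 d0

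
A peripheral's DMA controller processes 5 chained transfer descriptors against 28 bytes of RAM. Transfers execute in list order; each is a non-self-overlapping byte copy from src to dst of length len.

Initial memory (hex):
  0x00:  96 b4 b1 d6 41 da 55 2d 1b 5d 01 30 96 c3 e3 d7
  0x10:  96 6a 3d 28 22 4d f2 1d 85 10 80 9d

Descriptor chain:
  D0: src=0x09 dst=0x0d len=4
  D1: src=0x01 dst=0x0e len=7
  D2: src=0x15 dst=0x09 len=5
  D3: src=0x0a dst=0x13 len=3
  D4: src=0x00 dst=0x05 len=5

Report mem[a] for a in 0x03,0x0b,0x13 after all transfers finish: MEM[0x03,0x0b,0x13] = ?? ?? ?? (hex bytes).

[0] 0x09->0x0d len=4 : 5d 01 30 96
[1] 0x01->0x0e len=7 : b4 b1 d6 41 da 55 2d
[2] 0x15->0x09 len=5 : 4d f2 1d 85 10
[3] 0x0a->0x13 len=3 : f2 1d 85
[4] 0x00->0x05 len=5 : 96 b4 b1 d6 41
query mem[0x03]=0xd6, mem[0x0b]=0x1d, mem[0x13]=0xf2

MEM[0x03,0x0b,0x13] = d6 1d f2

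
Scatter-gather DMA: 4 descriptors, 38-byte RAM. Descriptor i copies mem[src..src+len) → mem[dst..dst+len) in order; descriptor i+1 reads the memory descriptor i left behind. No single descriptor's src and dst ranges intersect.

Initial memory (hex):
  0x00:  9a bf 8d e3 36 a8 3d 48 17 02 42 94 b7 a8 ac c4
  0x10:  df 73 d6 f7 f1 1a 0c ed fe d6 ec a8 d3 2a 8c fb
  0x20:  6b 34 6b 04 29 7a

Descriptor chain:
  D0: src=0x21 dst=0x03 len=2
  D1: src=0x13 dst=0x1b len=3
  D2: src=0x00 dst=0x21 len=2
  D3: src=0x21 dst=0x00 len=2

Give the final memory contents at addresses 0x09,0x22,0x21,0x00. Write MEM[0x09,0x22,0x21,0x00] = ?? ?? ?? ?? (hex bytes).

D0: mem[0x03..0x04] <- [34 6b]
D1: mem[0x1b..0x1d] <- [f7 f1 1a]
D2: mem[0x21..0x22] <- [9a bf]
D3: mem[0x00..0x01] <- [9a bf]
query mem[0x09]=0x02, mem[0x22]=0xbf, mem[0x21]=0x9a, mem[0x00]=0x9a

MEM[0x09,0x22,0x21,0x00] = 02 bf 9a 9a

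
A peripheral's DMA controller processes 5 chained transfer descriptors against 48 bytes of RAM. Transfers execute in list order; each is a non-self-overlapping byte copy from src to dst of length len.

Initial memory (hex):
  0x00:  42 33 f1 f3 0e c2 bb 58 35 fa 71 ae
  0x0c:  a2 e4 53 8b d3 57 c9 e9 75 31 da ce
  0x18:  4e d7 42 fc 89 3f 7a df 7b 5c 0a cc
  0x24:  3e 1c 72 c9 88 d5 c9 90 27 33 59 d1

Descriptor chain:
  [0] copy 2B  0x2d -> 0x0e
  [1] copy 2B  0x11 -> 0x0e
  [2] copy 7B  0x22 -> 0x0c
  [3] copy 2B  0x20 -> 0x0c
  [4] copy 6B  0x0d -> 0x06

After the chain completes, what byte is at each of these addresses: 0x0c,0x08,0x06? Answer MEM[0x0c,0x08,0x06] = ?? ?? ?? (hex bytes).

MEM[0x0c,0x08,0x06] = 7b 1c 5c

[0] 0x2d->0x0e len=2 : 33 59
[1] 0x11->0x0e len=2 : 57 c9
[2] 0x22->0x0c len=7 : 0a cc 3e 1c 72 c9 88
[3] 0x20->0x0c len=2 : 7b 5c
[4] 0x0d->0x06 len=6 : 5c 3e 1c 72 c9 88
query mem[0x0c]=0x7b, mem[0x08]=0x1c, mem[0x06]=0x5c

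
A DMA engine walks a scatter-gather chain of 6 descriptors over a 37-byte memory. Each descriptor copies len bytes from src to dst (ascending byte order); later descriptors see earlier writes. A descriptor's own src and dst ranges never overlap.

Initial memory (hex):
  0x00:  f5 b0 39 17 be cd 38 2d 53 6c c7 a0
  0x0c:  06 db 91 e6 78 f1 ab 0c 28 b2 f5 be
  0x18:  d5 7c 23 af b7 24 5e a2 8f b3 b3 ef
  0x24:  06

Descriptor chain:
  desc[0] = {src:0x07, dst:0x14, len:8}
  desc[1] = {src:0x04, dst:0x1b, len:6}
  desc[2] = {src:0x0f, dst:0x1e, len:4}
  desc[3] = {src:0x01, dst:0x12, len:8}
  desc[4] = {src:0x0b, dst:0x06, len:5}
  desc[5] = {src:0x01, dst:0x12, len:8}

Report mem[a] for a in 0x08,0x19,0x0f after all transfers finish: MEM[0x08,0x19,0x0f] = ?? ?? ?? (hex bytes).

MEM[0x08,0x19,0x0f] = db db e6

[0] 0x07->0x14 len=8 : 2d 53 6c c7 a0 06 db 91
[1] 0x04->0x1b len=6 : be cd 38 2d 53 6c
[2] 0x0f->0x1e len=4 : e6 78 f1 ab
[3] 0x01->0x12 len=8 : b0 39 17 be cd 38 2d 53
[4] 0x0b->0x06 len=5 : a0 06 db 91 e6
[5] 0x01->0x12 len=8 : b0 39 17 be cd a0 06 db
query mem[0x08]=0xdb, mem[0x19]=0xdb, mem[0x0f]=0xe6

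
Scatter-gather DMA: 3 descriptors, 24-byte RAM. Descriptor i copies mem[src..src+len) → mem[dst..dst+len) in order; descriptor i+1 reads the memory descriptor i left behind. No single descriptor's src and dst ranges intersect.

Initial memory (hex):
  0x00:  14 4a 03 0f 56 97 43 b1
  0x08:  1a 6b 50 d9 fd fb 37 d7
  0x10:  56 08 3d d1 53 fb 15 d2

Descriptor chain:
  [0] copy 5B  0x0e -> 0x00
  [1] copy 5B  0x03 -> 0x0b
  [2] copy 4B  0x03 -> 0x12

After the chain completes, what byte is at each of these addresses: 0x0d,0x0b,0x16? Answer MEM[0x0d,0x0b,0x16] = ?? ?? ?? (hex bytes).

[0] 0x0e->0x00 len=5 : 37 d7 56 08 3d
[1] 0x03->0x0b len=5 : 08 3d 97 43 b1
[2] 0x03->0x12 len=4 : 08 3d 97 43
query mem[0x0d]=0x97, mem[0x0b]=0x08, mem[0x16]=0x15

MEM[0x0d,0x0b,0x16] = 97 08 15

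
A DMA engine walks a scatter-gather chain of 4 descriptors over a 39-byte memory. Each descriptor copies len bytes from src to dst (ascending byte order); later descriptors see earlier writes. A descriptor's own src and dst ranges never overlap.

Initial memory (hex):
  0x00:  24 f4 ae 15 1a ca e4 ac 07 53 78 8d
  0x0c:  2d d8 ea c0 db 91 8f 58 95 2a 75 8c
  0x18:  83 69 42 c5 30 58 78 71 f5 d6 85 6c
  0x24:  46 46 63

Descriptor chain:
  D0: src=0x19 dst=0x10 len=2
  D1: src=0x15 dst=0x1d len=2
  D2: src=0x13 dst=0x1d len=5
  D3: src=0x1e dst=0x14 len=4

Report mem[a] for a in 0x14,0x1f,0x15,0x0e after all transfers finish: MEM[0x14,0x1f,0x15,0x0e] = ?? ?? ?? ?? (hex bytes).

MEM[0x14,0x1f,0x15,0x0e] = 95 2a 2a ea

[0] 0x19->0x10 len=2 : 69 42
[1] 0x15->0x1d len=2 : 2a 75
[2] 0x13->0x1d len=5 : 58 95 2a 75 8c
[3] 0x1e->0x14 len=4 : 95 2a 75 8c
query mem[0x14]=0x95, mem[0x1f]=0x2a, mem[0x15]=0x2a, mem[0x0e]=0xea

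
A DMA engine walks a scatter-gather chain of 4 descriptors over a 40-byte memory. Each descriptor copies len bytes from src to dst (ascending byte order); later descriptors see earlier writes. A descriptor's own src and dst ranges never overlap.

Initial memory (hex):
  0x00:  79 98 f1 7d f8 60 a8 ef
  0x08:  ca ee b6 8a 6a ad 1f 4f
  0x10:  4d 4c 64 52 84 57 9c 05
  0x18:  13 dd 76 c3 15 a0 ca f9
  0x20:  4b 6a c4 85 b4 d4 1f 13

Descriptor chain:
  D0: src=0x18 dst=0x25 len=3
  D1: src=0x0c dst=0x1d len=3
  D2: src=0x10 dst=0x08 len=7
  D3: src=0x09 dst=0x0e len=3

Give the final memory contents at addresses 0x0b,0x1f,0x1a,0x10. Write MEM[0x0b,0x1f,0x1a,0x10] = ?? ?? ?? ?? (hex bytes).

  after D0: wrote 3B at 0x25 = 13dd76
  after D1: wrote 3B at 0x1d = 6aad1f
  after D2: wrote 7B at 0x08 = 4d4c645284579c
  after D3: wrote 3B at 0x0e = 4c6452
query mem[0x0b]=0x52, mem[0x1f]=0x1f, mem[0x1a]=0x76, mem[0x10]=0x52

MEM[0x0b,0x1f,0x1a,0x10] = 52 1f 76 52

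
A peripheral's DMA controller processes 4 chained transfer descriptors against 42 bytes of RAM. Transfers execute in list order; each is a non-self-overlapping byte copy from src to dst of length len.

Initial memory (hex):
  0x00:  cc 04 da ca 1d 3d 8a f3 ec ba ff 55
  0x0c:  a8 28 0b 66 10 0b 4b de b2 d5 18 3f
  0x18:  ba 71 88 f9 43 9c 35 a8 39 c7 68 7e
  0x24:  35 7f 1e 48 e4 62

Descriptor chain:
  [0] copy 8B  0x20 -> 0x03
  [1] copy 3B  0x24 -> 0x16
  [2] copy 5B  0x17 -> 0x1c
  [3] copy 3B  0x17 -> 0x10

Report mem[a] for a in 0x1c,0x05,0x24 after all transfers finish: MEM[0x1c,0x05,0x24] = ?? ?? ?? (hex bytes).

MEM[0x1c,0x05,0x24] = 7f 68 35

#0 dst[0x03+8] := {0x39,0xc7,0x68,0x7e,0x35,0x7f,0x1e,0x48}
#1 dst[0x16+3] := {0x35,0x7f,0x1e}
#2 dst[0x1c+5] := {0x7f,0x1e,0x71,0x88,0xf9}
#3 dst[0x10+3] := {0x7f,0x1e,0x71}
query mem[0x1c]=0x7f, mem[0x05]=0x68, mem[0x24]=0x35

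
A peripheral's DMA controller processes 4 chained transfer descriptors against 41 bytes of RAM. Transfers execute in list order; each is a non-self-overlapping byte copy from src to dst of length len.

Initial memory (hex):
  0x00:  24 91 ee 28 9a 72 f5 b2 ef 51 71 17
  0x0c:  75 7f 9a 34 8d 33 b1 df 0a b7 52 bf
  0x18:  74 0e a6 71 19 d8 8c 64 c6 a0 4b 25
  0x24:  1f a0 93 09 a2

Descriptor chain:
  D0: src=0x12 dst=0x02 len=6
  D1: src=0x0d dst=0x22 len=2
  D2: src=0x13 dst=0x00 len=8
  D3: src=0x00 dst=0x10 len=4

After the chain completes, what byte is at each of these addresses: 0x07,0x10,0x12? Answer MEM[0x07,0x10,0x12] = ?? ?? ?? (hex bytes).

[0] 0x12->0x02 len=6 : b1 df 0a b7 52 bf
[1] 0x0d->0x22 len=2 : 7f 9a
[2] 0x13->0x00 len=8 : df 0a b7 52 bf 74 0e a6
[3] 0x00->0x10 len=4 : df 0a b7 52
query mem[0x07]=0xa6, mem[0x10]=0xdf, mem[0x12]=0xb7

MEM[0x07,0x10,0x12] = a6 df b7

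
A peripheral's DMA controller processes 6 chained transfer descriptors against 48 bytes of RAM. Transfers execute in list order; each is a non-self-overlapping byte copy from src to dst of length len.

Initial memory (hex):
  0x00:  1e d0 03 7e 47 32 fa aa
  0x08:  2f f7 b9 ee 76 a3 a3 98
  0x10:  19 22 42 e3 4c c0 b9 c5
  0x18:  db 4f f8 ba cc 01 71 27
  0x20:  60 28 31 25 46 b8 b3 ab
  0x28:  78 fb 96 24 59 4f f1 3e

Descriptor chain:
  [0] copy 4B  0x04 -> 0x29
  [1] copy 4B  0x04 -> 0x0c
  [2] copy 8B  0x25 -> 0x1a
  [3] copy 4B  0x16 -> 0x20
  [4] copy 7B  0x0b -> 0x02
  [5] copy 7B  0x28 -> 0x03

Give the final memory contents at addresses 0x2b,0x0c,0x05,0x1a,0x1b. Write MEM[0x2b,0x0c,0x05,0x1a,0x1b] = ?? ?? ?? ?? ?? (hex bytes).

  after D0: wrote 4B at 0x29 = 4732faaa
  after D1: wrote 4B at 0x0c = 4732faaa
  after D2: wrote 8B at 0x1a = b8b3ab784732faaa
  after D3: wrote 4B at 0x20 = b9c5db4f
  after D4: wrote 7B at 0x02 = ee4732faaa1922
  after D5: wrote 7B at 0x03 = 784732faaa4ff1
query mem[0x2b]=0xfa, mem[0x0c]=0x47, mem[0x05]=0x32, mem[0x1a]=0xb8, mem[0x1b]=0xb3

MEM[0x2b,0x0c,0x05,0x1a,0x1b] = fa 47 32 b8 b3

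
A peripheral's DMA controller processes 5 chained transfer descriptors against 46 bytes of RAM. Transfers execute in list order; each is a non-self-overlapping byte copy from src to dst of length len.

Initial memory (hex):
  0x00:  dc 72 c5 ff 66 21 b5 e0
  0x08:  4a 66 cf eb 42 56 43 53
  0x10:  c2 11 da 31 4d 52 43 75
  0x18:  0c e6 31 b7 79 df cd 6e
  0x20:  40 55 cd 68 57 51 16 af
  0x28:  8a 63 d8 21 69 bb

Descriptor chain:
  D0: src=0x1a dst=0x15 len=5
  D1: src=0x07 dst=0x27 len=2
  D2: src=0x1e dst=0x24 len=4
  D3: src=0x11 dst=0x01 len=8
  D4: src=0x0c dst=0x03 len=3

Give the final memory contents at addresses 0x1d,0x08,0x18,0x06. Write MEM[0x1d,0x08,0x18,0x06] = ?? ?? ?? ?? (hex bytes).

D0: mem[0x15..0x19] <- [31 b7 79 df cd]
D1: mem[0x27..0x28] <- [e0 4a]
D2: mem[0x24..0x27] <- [cd 6e 40 55]
D3: mem[0x01..0x08] <- [11 da 31 4d 31 b7 79 df]
D4: mem[0x03..0x05] <- [42 56 43]
query mem[0x1d]=0xdf, mem[0x08]=0xdf, mem[0x18]=0xdf, mem[0x06]=0xb7

MEM[0x1d,0x08,0x18,0x06] = df df df b7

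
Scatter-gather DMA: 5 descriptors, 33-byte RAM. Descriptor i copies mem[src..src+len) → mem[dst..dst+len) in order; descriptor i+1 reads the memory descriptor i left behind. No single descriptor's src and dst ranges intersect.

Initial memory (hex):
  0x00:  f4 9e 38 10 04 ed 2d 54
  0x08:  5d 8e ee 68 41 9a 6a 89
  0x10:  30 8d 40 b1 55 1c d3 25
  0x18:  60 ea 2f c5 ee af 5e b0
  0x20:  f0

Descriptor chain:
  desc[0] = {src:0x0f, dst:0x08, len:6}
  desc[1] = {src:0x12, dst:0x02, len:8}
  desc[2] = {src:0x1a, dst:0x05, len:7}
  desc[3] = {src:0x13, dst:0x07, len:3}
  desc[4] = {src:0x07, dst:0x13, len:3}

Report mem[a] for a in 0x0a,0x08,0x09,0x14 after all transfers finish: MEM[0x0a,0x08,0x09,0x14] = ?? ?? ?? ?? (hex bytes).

MEM[0x0a,0x08,0x09,0x14] = b0 55 1c 55

D0: mem[0x08..0x0d] <- [89 30 8d 40 b1 55]
D1: mem[0x02..0x09] <- [40 b1 55 1c d3 25 60 ea]
D2: mem[0x05..0x0b] <- [2f c5 ee af 5e b0 f0]
D3: mem[0x07..0x09] <- [b1 55 1c]
D4: mem[0x13..0x15] <- [b1 55 1c]
query mem[0x0a]=0xb0, mem[0x08]=0x55, mem[0x09]=0x1c, mem[0x14]=0x55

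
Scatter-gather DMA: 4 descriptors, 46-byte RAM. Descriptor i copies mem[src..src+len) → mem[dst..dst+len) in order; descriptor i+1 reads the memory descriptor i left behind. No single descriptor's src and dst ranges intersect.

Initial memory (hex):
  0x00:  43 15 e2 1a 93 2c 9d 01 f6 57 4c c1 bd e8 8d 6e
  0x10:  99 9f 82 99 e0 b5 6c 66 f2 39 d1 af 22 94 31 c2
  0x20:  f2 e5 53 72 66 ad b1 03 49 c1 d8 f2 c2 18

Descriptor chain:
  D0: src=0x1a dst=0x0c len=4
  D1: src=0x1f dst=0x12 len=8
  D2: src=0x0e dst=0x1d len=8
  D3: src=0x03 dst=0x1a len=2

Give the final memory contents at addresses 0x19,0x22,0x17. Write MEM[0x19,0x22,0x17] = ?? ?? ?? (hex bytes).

  after D0: wrote 4B at 0x0c = d1af2294
  after D1: wrote 8B at 0x12 = c2f2e5537266adb1
  after D2: wrote 8B at 0x1d = 2294999fc2f2e553
  after D3: wrote 2B at 0x1a = 1a93
query mem[0x19]=0xb1, mem[0x22]=0xf2, mem[0x17]=0x66

MEM[0x19,0x22,0x17] = b1 f2 66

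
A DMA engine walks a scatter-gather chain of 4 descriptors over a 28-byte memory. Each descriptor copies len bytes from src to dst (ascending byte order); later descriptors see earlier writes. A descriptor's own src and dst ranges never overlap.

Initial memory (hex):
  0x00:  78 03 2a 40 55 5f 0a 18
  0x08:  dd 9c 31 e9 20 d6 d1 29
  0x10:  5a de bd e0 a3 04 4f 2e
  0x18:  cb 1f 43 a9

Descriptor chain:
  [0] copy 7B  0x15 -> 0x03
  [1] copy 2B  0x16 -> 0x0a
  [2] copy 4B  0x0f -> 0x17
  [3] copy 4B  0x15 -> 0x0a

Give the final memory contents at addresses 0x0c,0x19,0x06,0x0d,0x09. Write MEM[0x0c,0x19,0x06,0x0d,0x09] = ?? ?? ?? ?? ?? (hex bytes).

MEM[0x0c,0x19,0x06,0x0d,0x09] = 29 de cb 5a a9

D0: mem[0x03..0x09] <- [04 4f 2e cb 1f 43 a9]
D1: mem[0x0a..0x0b] <- [4f 2e]
D2: mem[0x17..0x1a] <- [29 5a de bd]
D3: mem[0x0a..0x0d] <- [04 4f 29 5a]
query mem[0x0c]=0x29, mem[0x19]=0xde, mem[0x06]=0xcb, mem[0x0d]=0x5a, mem[0x09]=0xa9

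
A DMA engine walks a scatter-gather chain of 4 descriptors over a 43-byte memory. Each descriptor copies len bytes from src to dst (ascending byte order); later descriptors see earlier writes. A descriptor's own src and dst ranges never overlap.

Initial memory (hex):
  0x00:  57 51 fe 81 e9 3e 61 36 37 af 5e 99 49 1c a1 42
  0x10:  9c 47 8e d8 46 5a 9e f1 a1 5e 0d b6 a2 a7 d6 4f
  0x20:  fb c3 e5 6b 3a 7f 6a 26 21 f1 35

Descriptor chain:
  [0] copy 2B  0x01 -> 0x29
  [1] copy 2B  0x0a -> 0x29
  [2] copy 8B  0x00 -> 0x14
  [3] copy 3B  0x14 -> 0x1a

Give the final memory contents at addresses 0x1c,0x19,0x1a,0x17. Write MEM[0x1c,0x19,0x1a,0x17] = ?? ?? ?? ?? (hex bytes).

#0 dst[0x29+2] := {0x51,0xfe}
#1 dst[0x29+2] := {0x5e,0x99}
#2 dst[0x14+8] := {0x57,0x51,0xfe,0x81,0xe9,0x3e,0x61,0x36}
#3 dst[0x1a+3] := {0x57,0x51,0xfe}
query mem[0x1c]=0xfe, mem[0x19]=0x3e, mem[0x1a]=0x57, mem[0x17]=0x81

MEM[0x1c,0x19,0x1a,0x17] = fe 3e 57 81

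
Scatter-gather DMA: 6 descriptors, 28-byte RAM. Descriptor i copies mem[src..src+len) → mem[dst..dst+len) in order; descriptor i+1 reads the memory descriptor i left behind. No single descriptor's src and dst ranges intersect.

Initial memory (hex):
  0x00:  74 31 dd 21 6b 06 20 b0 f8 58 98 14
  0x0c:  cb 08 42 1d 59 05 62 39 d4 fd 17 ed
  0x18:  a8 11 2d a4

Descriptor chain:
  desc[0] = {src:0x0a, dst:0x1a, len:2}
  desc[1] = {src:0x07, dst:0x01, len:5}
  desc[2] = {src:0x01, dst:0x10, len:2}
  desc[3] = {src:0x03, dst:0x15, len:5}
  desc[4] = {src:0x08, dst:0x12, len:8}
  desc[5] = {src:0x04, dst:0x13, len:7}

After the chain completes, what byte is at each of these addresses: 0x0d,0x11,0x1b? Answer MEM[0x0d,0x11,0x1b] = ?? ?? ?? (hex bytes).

MEM[0x0d,0x11,0x1b] = 08 f8 14

#0 dst[0x1a+2] := {0x98,0x14}
#1 dst[0x01+5] := {0xb0,0xf8,0x58,0x98,0x14}
#2 dst[0x10+2] := {0xb0,0xf8}
#3 dst[0x15+5] := {0x58,0x98,0x14,0x20,0xb0}
#4 dst[0x12+8] := {0xf8,0x58,0x98,0x14,0xcb,0x08,0x42,0x1d}
#5 dst[0x13+7] := {0x98,0x14,0x20,0xb0,0xf8,0x58,0x98}
query mem[0x0d]=0x08, mem[0x11]=0xf8, mem[0x1b]=0x14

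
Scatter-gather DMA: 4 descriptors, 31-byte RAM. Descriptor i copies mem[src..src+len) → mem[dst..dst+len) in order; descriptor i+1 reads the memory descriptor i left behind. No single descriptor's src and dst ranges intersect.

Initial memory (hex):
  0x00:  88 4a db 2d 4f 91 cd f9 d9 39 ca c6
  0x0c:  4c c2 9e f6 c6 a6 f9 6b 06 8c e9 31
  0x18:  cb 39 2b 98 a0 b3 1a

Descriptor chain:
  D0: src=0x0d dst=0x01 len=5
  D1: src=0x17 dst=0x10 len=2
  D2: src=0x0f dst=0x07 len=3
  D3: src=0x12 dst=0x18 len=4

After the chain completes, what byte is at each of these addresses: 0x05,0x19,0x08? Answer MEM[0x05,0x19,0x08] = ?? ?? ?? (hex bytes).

D0: mem[0x01..0x05] <- [c2 9e f6 c6 a6]
D1: mem[0x10..0x11] <- [31 cb]
D2: mem[0x07..0x09] <- [f6 31 cb]
D3: mem[0x18..0x1b] <- [f9 6b 06 8c]
query mem[0x05]=0xa6, mem[0x19]=0x6b, mem[0x08]=0x31

MEM[0x05,0x19,0x08] = a6 6b 31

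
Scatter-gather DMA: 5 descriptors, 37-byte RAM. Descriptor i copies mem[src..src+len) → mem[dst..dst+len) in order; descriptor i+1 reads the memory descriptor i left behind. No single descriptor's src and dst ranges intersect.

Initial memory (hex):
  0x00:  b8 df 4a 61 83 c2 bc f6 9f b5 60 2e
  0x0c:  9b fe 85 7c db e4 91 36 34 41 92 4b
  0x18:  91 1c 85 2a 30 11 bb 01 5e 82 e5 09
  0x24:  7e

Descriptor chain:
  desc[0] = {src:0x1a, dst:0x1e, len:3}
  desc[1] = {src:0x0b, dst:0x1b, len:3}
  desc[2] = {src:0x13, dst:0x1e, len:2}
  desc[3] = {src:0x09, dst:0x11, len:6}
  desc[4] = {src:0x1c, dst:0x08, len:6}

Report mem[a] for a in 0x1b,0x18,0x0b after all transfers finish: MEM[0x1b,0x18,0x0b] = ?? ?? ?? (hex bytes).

MEM[0x1b,0x18,0x0b] = 2e 91 34

[0] 0x1a->0x1e len=3 : 85 2a 30
[1] 0x0b->0x1b len=3 : 2e 9b fe
[2] 0x13->0x1e len=2 : 36 34
[3] 0x09->0x11 len=6 : b5 60 2e 9b fe 85
[4] 0x1c->0x08 len=6 : 9b fe 36 34 30 82
query mem[0x1b]=0x2e, mem[0x18]=0x91, mem[0x0b]=0x34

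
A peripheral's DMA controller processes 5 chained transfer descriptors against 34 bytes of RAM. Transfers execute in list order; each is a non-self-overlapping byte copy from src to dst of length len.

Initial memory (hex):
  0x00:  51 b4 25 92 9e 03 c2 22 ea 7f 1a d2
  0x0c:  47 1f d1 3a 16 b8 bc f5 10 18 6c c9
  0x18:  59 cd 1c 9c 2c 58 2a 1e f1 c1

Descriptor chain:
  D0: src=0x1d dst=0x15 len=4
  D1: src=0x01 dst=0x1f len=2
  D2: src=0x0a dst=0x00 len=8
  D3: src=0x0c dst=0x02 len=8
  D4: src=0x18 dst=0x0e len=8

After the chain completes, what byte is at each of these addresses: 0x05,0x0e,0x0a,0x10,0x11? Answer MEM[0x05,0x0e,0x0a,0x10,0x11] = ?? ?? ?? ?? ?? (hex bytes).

#0 dst[0x15+4] := {0x58,0x2a,0x1e,0xf1}
#1 dst[0x1f+2] := {0xb4,0x25}
#2 dst[0x00+8] := {0x1a,0xd2,0x47,0x1f,0xd1,0x3a,0x16,0xb8}
#3 dst[0x02+8] := {0x47,0x1f,0xd1,0x3a,0x16,0xb8,0xbc,0xf5}
#4 dst[0x0e+8] := {0xf1,0xcd,0x1c,0x9c,0x2c,0x58,0x2a,0xb4}
query mem[0x05]=0x3a, mem[0x0e]=0xf1, mem[0x0a]=0x1a, mem[0x10]=0x1c, mem[0x11]=0x9c

MEM[0x05,0x0e,0x0a,0x10,0x11] = 3a f1 1a 1c 9c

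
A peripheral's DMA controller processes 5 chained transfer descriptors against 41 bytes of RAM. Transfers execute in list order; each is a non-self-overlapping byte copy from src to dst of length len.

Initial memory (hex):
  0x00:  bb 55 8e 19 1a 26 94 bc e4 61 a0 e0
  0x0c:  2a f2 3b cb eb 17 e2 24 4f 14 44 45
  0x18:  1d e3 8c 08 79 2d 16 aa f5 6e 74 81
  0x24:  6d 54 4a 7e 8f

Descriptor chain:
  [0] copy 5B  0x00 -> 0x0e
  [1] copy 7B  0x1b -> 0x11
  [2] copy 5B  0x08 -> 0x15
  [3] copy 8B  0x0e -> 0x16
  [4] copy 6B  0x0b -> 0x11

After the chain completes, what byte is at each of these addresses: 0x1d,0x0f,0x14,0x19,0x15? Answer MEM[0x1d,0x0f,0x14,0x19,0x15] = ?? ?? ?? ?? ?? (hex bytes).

  after D0: wrote 5B at 0x0e = bb558e191a
  after D1: wrote 7B at 0x11 = 08792d16aaf56e
  after D2: wrote 5B at 0x15 = e461a0e02a
  after D3: wrote 8B at 0x16 = bb558e08792d16e4
  after D4: wrote 6B at 0x11 = e02af2bb558e
query mem[0x1d]=0xe4, mem[0x0f]=0x55, mem[0x14]=0xbb, mem[0x19]=0x08, mem[0x15]=0x55

MEM[0x1d,0x0f,0x14,0x19,0x15] = e4 55 bb 08 55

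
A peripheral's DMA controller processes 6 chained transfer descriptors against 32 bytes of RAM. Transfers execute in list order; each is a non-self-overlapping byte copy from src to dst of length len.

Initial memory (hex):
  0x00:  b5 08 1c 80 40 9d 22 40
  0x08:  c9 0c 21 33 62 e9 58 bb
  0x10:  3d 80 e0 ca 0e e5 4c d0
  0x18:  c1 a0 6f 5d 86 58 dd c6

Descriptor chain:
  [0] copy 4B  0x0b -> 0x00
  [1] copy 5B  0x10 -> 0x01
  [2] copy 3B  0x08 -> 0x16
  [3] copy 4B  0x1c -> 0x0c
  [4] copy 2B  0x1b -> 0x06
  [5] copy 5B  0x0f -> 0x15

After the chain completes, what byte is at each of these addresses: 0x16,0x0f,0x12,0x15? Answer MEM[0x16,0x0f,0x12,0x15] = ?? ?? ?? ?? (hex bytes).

D0: mem[0x00..0x03] <- [33 62 e9 58]
D1: mem[0x01..0x05] <- [3d 80 e0 ca 0e]
D2: mem[0x16..0x18] <- [c9 0c 21]
D3: mem[0x0c..0x0f] <- [86 58 dd c6]
D4: mem[0x06..0x07] <- [5d 86]
D5: mem[0x15..0x19] <- [c6 3d 80 e0 ca]
query mem[0x16]=0x3d, mem[0x0f]=0xc6, mem[0x12]=0xe0, mem[0x15]=0xc6

MEM[0x16,0x0f,0x12,0x15] = 3d c6 e0 c6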